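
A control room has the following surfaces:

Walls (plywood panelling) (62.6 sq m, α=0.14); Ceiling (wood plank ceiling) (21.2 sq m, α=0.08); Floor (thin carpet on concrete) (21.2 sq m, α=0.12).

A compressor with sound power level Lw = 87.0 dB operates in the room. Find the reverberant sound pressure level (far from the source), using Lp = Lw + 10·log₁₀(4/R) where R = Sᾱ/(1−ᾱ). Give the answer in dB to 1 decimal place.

Σ(Sᵢαᵢ) = 62.6×0.14 + 21.2×0.08 + 21.2×0.12 = 13.004; total area S = 105.0 sq m.
ᾱ = 13.004/105.0 = 0.1238; R = Sᾱ/(1−ᾱ) = 13.004/(1−0.1238) = 14.841 sq m.
Lp = 87.0 + 10·log₁₀(4/14.841) = 87.0 + (-5.69) = 81.3 dB.

81.3 dB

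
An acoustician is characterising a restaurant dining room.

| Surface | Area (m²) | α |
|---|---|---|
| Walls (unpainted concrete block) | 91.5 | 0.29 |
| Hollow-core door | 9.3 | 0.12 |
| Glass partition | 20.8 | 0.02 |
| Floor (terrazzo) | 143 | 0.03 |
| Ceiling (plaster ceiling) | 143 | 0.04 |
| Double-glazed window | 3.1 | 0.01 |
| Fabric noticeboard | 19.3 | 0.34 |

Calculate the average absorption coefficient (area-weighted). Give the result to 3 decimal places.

0.104

Total surface area S = 430.0 m².
A = 91.5×0.29 + 9.3×0.12 + 20.8×0.02 + 143×0.03 + 143×0.04 + 3.1×0.01 + 19.3×0.34 = 44.670 sabins.
ᾱ = 44.670 / 430.0 = 0.104.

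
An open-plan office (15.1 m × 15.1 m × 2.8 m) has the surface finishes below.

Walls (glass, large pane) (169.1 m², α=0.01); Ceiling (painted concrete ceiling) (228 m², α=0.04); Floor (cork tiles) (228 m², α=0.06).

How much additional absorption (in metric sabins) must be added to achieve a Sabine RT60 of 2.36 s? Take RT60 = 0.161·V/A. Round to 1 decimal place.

19.1 sabins

Summing Sᵢαᵢ: 1.691 + 9.120 + 13.680 → A₁ = 24.491 sabins.
V = 638.428 m³. Required absorption A₂ = 0.161 × 638.428 / 2.36 = 43.554 sabins.
Additional absorption ΔA = 43.554 − 24.491 = 19.1 sabins.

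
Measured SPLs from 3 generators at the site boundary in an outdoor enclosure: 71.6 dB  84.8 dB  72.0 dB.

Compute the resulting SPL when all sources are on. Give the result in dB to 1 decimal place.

Converting to relative power and adding: 10^(71.6/10) + 10^(84.8/10) + 10^(72.0/10) = 3.323e+08.
Combined level = 10 log₁₀(3.323e+08) = 85.2 dB.

85.2 dB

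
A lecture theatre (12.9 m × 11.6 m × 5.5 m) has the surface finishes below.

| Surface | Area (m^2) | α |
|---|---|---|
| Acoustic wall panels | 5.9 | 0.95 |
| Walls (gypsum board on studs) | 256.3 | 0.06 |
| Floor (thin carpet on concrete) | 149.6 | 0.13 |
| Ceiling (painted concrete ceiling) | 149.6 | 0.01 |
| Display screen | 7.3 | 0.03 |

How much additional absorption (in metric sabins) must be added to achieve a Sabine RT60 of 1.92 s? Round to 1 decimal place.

Equivalent absorption area: A₁ = 5.9·0.95 + 256.3·0.06 + 149.6·0.13 + 149.6·0.01 + 7.3·0.03 = 42.146 m^2.
For T = 1.92 s, need A₂ = 0.161·V/T = 0.161·823.02/1.92 = 69.014 sabins.
Additional absorption ΔA = 69.014 − 42.146 = 26.9 sabins.

26.9 sabins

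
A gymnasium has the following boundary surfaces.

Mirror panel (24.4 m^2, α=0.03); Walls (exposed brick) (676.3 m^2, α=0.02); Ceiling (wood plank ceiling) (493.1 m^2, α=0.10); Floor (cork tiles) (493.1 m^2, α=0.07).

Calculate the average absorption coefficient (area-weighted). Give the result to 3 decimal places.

Total surface area S = 1686.9 m^2.
A = 24.4×0.03 + 676.3×0.02 + 493.1×0.10 + 493.1×0.07 = 98.085 sabins.
ᾱ = A/S = 0.058.

0.058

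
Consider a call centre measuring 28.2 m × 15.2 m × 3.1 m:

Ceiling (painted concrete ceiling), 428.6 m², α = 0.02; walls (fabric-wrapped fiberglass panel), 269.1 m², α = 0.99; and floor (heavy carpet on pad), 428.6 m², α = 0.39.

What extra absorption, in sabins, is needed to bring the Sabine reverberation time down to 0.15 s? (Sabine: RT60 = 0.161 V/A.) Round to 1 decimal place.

984.1 sabins

A₁ = Σ Sᵢαᵢ = 428.6·0.02 + 269.1·0.99 + 428.6·0.39 = 442.135 sabins.
V = 1328.784 m³. Required absorption A₂ = 0.161 × 1328.784 / 0.15 = 1426.228 sabins.
ΔA = A₂ − A₁ = 1426.228 − 442.135 = 984.1 sabins.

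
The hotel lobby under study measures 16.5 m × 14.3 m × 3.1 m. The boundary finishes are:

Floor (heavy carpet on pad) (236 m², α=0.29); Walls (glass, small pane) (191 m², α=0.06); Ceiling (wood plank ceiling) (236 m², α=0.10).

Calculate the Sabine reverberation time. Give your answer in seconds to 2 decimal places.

A = Σ Sᵢαᵢ = 236*0.29 + 191*0.06 + 236*0.10 = 103.500 sabins.
Volume V = 16.5 × 14.3 × 3.1 = 731.445 m³.
T = 0.161 V/A = 0.161·731.445/103.500 = 1.14 s.

1.14 s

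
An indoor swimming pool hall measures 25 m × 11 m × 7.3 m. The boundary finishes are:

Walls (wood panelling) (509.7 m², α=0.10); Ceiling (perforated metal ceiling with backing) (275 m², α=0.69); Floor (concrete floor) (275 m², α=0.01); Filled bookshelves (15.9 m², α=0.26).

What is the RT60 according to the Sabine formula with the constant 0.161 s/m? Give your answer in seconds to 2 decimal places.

1.31 seconds

Equivalent absorption area: A = 509.7·0.10 + 275·0.69 + 275·0.01 + 15.9·0.26 = 247.604 m².
V = 25·11·7.3 = 2007.5 m³.
T = 0.161 V/A = 0.161·2007.5/247.604 = 1.31 s.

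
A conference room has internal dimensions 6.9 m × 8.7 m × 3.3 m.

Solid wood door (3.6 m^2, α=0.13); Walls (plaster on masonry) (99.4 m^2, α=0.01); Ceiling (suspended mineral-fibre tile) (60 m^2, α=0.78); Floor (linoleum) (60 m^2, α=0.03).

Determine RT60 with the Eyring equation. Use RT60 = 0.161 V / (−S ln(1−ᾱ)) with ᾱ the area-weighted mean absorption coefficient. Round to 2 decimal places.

0.56 seconds

S = Σ Sᵢ = 223.0 m^2.
Absorption A = 3.6×0.13 + 99.4×0.01 + 60×0.78 + 60×0.03 = 50.062 sabins.
Mean coefficient ᾱ = A/S = 0.2245.
Eyring denominator: −S ln(1−ᾱ) = 56.697.
V = 6.9 × 8.7 × 3.3 = 198.099 m³.
RT60 = 0.161 × 198.099 / 56.697 = 0.56 s.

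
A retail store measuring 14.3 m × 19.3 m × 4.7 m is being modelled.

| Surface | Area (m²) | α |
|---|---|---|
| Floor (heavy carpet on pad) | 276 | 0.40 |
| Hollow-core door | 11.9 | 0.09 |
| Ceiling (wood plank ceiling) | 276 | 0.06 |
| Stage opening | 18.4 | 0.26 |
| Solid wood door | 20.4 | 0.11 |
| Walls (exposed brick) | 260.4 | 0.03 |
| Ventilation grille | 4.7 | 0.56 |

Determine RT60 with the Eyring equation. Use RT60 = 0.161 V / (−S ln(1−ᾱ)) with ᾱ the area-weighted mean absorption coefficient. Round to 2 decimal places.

S = Σ Sᵢ = 867.8 m².
Absorption A = 276×0.40 + 11.9×0.09 + 276×0.06 + 18.4×0.26 + 20.4×0.11 + 260.4×0.03 + 4.7×0.56 = 145.503 sabins.
Mean coefficient ᾱ = A/S = 0.1677.
−S·ln(1−ᾱ) = −867.8 × ln(1 − 0.1677) = 159.295.
V = 14.3 × 19.3 × 4.7 = 1297.153 m³.
T = 0.161·V/[−S·ln(1−ᾱ)] = 0.161·1297.153/159.295 = 1.31 s.

1.31 s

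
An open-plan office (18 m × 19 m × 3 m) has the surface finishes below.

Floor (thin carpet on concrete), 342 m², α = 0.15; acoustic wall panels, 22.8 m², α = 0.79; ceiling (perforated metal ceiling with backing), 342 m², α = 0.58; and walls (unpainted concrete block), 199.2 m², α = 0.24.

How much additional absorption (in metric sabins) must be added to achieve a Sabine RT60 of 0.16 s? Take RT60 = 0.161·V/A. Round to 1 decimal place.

716.9 sabins

Summing Sᵢαᵢ: 51.300 + 18.012 + 198.360 + 47.808 → A₁ = 315.480 sabins.
V = 1026 m³. Required absorption A₂ = 0.161 × 1026 / 0.16 = 1032.412 sabins.
ΔA = A₂ − A₁ = 1032.412 − 315.480 = 716.9 sabins.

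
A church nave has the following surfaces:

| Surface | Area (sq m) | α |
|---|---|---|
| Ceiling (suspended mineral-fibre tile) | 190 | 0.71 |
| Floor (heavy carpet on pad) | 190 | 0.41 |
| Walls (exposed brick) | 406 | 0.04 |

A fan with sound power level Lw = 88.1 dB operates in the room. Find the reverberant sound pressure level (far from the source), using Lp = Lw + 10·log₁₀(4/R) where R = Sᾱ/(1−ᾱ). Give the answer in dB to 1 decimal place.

69.0 dB

Σ(Sᵢαᵢ) = 190×0.71 + 190×0.41 + 406×0.04 = 229.040; total area S = 786.0 sq m.
ᾱ = 0.2914, so room constant R = A/(1−ᾱ) = 323.229 sq m.
Lp = 88.1 + 10·log₁₀(4/323.229) = 88.1 + (-19.07) = 69.0 dB.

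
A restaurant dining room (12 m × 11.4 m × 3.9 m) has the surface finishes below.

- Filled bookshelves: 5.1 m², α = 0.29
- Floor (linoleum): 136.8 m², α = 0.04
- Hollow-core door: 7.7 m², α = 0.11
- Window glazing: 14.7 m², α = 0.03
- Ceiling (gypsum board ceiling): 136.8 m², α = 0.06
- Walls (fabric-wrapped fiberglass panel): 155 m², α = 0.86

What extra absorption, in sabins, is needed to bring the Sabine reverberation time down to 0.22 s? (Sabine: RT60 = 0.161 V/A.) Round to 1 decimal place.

240.7 sabins

Summing Sᵢαᵢ: 1.479 + 5.472 + 0.847 + 0.441 + 8.208 + 133.300 → A₁ = 149.747 sabins.
For T = 0.22 s, need A₂ = 0.161·V/T = 0.161·533.52/0.22 = 390.440 sabins.
Shortfall: 390.440 − 149.747 = 240.7 sabins.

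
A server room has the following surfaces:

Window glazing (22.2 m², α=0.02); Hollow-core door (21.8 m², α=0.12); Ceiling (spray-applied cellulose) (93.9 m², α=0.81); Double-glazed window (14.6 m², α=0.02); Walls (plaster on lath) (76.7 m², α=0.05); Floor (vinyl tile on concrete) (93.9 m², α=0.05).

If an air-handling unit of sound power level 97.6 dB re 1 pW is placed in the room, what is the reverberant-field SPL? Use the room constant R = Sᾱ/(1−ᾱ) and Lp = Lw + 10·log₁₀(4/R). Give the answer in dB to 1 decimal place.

Σ(Sᵢαᵢ) = 22.2·0.02 + 21.8·0.12 + 93.9·0.81 + 14.6·0.02 + 76.7·0.05 + 93.9·0.05 = 87.941; total area S = 323.1 m².
ᾱ = 0.2722, so room constant R = A/(1−ᾱ) = 120.831 m².
Lp = Lw + 10 log₁₀(4/R) = 97.6 -14.80 = 82.8 dB.

82.8 dB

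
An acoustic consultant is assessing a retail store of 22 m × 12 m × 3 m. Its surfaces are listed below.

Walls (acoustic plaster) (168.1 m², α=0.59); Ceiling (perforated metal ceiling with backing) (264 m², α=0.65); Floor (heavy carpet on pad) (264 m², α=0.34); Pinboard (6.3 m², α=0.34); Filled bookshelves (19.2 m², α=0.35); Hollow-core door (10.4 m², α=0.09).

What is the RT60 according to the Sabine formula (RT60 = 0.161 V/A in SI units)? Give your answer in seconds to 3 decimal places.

Total absorption A = 168.1*0.59 + 264*0.65 + 264*0.34 + 6.3*0.34 + 19.2*0.35 + 10.4*0.09
  = 99.179 + 171.600 + 89.760 + 2.142 + 6.720 + 0.936 = 370.337 m² sabins.
Volume V = 22 × 12 × 3 = 792 m³.
RT60 = 0.161 · V / A = 0.161 × 792 / 370.337 = 0.344 s.

0.344 seconds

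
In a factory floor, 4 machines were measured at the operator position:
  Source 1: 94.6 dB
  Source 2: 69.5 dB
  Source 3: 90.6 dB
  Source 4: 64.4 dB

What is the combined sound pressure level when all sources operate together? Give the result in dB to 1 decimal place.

96.1 dB

Σ 10^(Lᵢ/10) = 4.044e+09.
L_total = 10·log₁₀(4.044e+09) = 96.1 dB.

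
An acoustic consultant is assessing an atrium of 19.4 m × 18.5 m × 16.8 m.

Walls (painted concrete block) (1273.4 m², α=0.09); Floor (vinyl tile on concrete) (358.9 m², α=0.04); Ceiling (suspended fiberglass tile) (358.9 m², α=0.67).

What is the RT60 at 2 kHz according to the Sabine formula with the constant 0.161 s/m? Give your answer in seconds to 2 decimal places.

Total absorption A = 1273.4×0.09 + 358.9×0.04 + 358.9×0.67
  = 114.606 + 14.356 + 240.463 = 369.425 m² sabins.
Room volume: 6029.52 m³.
Sabine: RT60 = 0.161 × 6029.52 / 369.425 = 2.63 s.

2.63 sec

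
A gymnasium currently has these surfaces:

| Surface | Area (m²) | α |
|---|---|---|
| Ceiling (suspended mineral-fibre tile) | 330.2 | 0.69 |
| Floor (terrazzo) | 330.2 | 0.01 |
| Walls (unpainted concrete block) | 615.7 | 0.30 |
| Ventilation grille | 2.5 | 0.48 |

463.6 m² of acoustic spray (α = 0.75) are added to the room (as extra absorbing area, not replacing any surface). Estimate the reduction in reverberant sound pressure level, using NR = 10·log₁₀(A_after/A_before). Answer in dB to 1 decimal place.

2.6 dB

Equivalent absorption area: A_before = 330.2·0.69 + 330.2·0.01 + 615.7·0.30 + 2.5·0.48 = 417.050 m².
Added absorption = 463.6 × 0.75 = 347.700 sabins.
A_after = 417.050 + 347.700 = 764.750 sabins.
Reduction = 10 log₁₀(A_after/A_before) = 10 log₁₀(1.8337) = 2.6 dB.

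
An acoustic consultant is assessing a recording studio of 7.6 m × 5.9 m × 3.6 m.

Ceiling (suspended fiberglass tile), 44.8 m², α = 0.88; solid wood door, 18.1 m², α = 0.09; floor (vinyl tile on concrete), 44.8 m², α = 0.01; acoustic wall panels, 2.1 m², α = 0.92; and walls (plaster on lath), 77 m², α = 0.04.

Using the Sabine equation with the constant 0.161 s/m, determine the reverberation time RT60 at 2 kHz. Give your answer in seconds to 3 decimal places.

Summing Sᵢαᵢ: 39.424 + 1.629 + 0.448 + 1.932 + 3.080 → A = 46.513 sabins.
Room volume: 161.424 m³.
T = 0.161 V/A = 0.161·161.424/46.513 = 0.559 s.

0.559 sec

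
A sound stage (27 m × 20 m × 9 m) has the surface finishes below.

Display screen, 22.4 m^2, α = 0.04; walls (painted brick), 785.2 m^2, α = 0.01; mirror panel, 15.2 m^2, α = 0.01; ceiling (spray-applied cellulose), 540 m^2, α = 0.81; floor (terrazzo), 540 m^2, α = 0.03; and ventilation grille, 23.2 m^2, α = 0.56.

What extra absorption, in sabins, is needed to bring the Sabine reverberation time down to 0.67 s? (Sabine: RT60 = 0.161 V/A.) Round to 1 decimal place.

692.4 sabins

Total absorption A₁ = 22.4×0.04 + 785.2×0.01 + 15.2×0.01 + 540×0.81 + 540×0.03 + 23.2×0.56
  = 0.896 + 7.852 + 0.152 + 437.400 + 16.200 + 12.992 = 475.492 m^2 sabins.
V = 4860 m³. Required absorption A₂ = 0.161 × 4860 / 0.67 = 1167.851 sabins.
Shortfall: 1167.851 − 475.492 = 692.4 sabins.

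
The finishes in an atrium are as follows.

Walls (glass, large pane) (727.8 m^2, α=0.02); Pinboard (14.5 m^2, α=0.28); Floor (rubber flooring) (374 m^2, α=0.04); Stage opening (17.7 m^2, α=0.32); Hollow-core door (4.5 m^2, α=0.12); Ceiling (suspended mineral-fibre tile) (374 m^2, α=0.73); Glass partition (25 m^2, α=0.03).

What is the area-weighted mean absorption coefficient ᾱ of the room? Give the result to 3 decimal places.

Total surface area S = 1537.5 m^2.
A = 727.8×0.02 + 14.5×0.28 + 374×0.04 + 17.7×0.32 + 4.5×0.12 + 374×0.73 + 25×0.03 = 313.550 sabins.
ᾱ = A/S = 0.204.

0.204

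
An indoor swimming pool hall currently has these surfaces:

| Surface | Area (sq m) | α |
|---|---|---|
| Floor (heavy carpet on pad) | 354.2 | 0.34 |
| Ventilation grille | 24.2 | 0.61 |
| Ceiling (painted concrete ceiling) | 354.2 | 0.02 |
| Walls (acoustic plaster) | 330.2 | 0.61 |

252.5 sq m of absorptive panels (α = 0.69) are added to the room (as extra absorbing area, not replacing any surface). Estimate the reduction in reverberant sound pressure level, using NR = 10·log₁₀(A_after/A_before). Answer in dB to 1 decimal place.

1.8 dB

Total absorption A_before = 354.2·0.34 + 24.2·0.61 + 354.2·0.02 + 330.2·0.61
  = 120.428 + 14.762 + 7.084 + 201.422 = 343.696 sq m sabins.
Added absorption = 252.5 × 0.69 = 174.225 sabins.
New total A_after = 517.921 sabins.
Reduction = 10 log₁₀(A_after/A_before) = 10 log₁₀(1.5069) = 1.8 dB.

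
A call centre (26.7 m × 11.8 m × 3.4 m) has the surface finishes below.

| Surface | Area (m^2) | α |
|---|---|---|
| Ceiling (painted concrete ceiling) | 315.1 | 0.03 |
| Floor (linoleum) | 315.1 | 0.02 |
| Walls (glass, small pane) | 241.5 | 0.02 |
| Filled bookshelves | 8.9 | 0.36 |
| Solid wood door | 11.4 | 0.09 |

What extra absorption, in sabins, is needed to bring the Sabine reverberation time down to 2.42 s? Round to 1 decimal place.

46.5 sabins

Equivalent absorption area: A₁ = 315.1·0.03 + 315.1·0.02 + 241.5·0.02 + 8.9·0.36 + 11.4·0.09 = 24.815 m^2.
Target A₂ = 0.161·1071.204/2.42 = 71.266 sabins (V = 1071.204 m³).
Additional absorption ΔA = 71.266 − 24.815 = 46.5 sabins.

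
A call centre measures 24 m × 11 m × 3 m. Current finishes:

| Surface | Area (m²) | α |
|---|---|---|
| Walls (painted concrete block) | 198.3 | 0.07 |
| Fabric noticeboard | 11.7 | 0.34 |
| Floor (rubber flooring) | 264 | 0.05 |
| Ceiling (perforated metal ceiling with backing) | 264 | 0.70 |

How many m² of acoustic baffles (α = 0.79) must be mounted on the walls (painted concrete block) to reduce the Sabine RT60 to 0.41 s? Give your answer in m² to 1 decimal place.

132.1

Equivalent absorption area: A₁ = 198.3×0.07 + 11.7×0.34 + 264×0.05 + 264×0.70 = 215.859 m².
V = 792 m³. Target absorption A₂ = 0.161 × 792 / 0.41 = 311.005 sabins.
ΔA needed = 311.005 − 215.859 = 95.146 sabins.
Net gain per m²: Δα = 0.79 − 0.07 = 0.72.
Area = ΔA/Δα = 95.146/0.72 = 132.1 m².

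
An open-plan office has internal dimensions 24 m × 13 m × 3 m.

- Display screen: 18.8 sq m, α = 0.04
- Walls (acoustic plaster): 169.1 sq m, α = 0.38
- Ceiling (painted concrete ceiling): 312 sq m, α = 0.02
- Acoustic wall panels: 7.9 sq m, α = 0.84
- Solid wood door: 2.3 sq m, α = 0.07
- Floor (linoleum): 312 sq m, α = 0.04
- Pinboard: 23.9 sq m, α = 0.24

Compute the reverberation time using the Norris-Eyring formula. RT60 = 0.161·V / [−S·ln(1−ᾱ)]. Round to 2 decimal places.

Total surface area S = 18.8 + 169.1 + 312 + 7.9 + 2.3 + 312 + 23.9 = 846.0 sq m.
Σ(Sᵢαᵢ) = 18.8×0.04 + 169.1×0.38 + 312×0.02 + 7.9×0.84 + 2.3×0.07 + 312×0.04 + 23.9×0.24 = 96.263.
Mean coefficient ᾱ = A/S = 0.1138.
Eyring denominator: −S ln(1−ᾱ) = 102.207.
V = 24 × 13 × 3 = 936 m³.
RT60 = 0.161 × 936 / 102.207 = 1.47 s.

1.47 sec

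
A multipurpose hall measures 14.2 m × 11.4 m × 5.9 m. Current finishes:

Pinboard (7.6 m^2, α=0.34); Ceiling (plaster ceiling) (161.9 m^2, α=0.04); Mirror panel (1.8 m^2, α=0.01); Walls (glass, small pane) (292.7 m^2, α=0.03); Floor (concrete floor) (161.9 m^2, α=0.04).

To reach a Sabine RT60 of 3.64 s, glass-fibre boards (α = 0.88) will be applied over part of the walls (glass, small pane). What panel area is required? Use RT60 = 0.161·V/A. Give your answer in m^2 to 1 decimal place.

21.1

Equivalent absorption area: A₁ = 7.6·0.34 + 161.9·0.04 + 1.8·0.01 + 292.7·0.03 + 161.9·0.04 = 24.335 m^2.
Required A₂ = 0.161·955.092/3.64 = 42.244 sabins.
Absorption to add: 42.244 − 24.335 = 17.909 sabins.
Net gain per m^2: Δα = 0.88 − 0.03 = 0.85.
Area = ΔA/Δα = 17.909/0.85 = 21.1 m^2.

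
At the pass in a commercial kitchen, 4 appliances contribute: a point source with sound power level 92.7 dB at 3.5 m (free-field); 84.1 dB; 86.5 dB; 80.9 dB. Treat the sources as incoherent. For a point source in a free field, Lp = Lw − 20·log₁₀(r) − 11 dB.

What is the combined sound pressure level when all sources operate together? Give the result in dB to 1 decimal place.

89.2 dB

Source at 3.5 m: Lp = 92.7 − 20·log₁₀(3.5) − 11 = 70.8 dB.
Sum in the linear (power) domain: Σ 10^(Lᵢ/10) = 10^(70.8/10) + 10^(84.1/10) + 10^(86.5/10) + 10^(80.9/10) = 8.388e+08.
Combined level = 10 log₁₀(8.388e+08) = 89.2 dB.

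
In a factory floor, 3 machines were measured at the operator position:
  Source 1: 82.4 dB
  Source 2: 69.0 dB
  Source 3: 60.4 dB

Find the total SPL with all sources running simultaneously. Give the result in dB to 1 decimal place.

Converting to relative power and adding: 10^(82.4/10) + 10^(69.0/10) + 10^(60.4/10) = 1.828e+08.
Back to dB: 10·log₁₀ Σ = 82.6 dB.

82.6 dB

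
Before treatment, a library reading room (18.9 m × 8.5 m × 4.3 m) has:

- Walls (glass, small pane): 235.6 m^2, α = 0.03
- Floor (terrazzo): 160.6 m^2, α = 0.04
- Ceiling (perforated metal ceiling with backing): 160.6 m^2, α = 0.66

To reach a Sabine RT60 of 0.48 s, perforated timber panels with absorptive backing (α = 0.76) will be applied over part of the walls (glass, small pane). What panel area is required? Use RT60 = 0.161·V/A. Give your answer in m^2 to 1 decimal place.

153.7

A₁ = Σ Sᵢαᵢ = 235.6*0.03 + 160.6*0.04 + 160.6*0.66 = 119.488 sabins.
V = 690.795 m³. Target absorption A₂ = 0.161 × 690.795 / 0.48 = 231.704 sabins.
Absorption to add: 231.704 − 119.488 = 112.216 sabins.
Net gain per m^2: Δα = 0.76 − 0.03 = 0.73.
Panel area = 112.216 / 0.73 = 153.7 m^2.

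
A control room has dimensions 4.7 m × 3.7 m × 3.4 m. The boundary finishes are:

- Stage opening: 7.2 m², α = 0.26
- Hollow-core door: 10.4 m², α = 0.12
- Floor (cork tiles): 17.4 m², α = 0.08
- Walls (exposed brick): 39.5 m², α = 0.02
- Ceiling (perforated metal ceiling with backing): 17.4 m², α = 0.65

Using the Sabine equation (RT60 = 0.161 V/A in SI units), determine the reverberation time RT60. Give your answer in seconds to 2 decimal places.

0.57 s

Total absorption A = 7.2·0.26 + 10.4·0.12 + 17.4·0.08 + 39.5·0.02 + 17.4·0.65
  = 1.872 + 1.248 + 1.392 + 0.790 + 11.310 = 16.612 m² sabins.
Room volume: 59.126 m³.
Sabine: RT60 = 0.161 × 59.126 / 16.612 = 0.57 s.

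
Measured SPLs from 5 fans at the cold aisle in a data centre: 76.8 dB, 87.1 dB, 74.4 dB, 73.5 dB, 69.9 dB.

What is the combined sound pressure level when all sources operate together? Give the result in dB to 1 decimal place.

87.9 dB

Sum in the linear (power) domain: Σ 10^(Lᵢ/10) = 10^(76.8/10) + 10^(87.1/10) + 10^(74.4/10) + 10^(73.5/10) + 10^(69.9/10) = 6.204e+08.
Back to dB: 10·log₁₀ Σ = 87.9 dB.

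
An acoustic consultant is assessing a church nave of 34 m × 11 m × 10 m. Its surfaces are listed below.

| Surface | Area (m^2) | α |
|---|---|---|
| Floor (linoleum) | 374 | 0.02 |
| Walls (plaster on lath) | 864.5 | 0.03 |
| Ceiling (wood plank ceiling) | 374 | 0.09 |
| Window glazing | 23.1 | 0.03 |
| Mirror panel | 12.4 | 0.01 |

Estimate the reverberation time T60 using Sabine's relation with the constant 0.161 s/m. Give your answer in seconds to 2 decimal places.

A = Σ Sᵢαᵢ = 374×0.02 + 864.5×0.03 + 374×0.09 + 23.1×0.03 + 12.4×0.01 = 67.892 sabins.
Room volume: 3740 m³.
Sabine: RT60 = 0.161 × 3740 / 67.892 = 8.87 s.

8.87 seconds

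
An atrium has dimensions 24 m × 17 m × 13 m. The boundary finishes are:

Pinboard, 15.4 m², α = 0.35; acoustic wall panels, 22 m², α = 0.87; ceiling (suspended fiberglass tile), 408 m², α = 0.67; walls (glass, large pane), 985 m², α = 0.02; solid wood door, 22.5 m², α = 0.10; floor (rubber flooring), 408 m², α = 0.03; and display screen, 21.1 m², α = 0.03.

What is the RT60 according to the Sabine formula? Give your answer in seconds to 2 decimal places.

2.57 s

A = Σ Sᵢαᵢ = 15.4×0.35 + 22×0.87 + 408×0.67 + 985×0.02 + 22.5×0.10 + 408×0.03 + 21.1×0.03 = 332.713 sabins.
Room volume: 5304 m³.
RT60 = 0.161 · V / A = 0.161 × 5304 / 332.713 = 2.57 s.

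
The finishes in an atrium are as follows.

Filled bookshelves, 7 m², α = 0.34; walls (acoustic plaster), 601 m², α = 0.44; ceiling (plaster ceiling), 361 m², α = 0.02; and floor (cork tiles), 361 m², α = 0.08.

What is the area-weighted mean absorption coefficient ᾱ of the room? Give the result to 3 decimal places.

Total surface area S = 1330.0 m².
Σ(Sᵢαᵢ) = 7·0.34 + 601·0.44 + 361·0.02 + 361·0.08 = 302.920.
ᾱ = A/S = 0.228.

0.228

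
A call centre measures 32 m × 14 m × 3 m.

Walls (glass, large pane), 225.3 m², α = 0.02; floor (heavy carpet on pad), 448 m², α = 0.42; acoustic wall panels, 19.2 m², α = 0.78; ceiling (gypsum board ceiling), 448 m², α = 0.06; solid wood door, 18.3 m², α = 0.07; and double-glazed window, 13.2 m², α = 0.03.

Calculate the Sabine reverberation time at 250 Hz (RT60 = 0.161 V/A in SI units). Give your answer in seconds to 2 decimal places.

0.92 s

Equivalent absorption area: A = 225.3·0.02 + 448·0.42 + 19.2·0.78 + 448·0.06 + 18.3·0.07 + 13.2·0.03 = 236.199 m².
Room volume: 1344 m³.
T = 0.161 V/A = 0.161·1344/236.199 = 0.92 s.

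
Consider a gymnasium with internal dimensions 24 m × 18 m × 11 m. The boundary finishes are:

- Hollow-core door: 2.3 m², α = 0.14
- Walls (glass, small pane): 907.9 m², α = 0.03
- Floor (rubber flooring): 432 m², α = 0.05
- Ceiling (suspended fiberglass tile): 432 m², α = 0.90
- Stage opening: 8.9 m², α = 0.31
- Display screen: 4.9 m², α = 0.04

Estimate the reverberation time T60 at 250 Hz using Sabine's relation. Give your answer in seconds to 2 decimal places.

1.74 s

A = Σ Sᵢαᵢ = 2.3·0.14 + 907.9·0.03 + 432·0.05 + 432·0.90 + 8.9·0.31 + 4.9·0.04 = 440.914 sabins.
Room volume: 4752 m³.
T = 0.161 V/A = 0.161·4752/440.914 = 1.74 s.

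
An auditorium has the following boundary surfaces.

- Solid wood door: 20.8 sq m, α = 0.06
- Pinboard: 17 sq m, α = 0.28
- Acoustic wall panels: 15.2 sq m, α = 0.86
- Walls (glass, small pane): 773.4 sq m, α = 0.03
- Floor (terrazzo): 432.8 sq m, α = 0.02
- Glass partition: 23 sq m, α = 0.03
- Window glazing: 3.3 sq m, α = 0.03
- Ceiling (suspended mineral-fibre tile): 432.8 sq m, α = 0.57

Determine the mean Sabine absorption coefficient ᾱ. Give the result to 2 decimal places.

Total surface area S = 1718.3 sq m.
Σ(Sᵢαᵢ) = 20.8·0.06 + 17·0.28 + 15.2·0.86 + 773.4·0.03 + 432.8·0.02 + 23·0.03 + 3.3·0.03 + 432.8·0.57 = 298.423.
ᾱ = A/S = 0.17.

0.17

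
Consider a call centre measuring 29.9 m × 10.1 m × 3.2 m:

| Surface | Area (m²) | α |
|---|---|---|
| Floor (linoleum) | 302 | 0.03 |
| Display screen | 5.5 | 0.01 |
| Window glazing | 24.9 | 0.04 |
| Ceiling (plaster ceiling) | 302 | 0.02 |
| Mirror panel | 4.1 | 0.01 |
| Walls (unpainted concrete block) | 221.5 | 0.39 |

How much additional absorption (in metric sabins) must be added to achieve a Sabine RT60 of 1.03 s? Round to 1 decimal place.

A₁ = Σ Sᵢαᵢ = 302·0.03 + 5.5·0.01 + 24.9·0.04 + 302·0.02 + 4.1·0.01 + 221.5·0.39 = 102.577 sabins.
For T = 1.03 s, need A₂ = 0.161·V/T = 0.161·966.368/1.03 = 151.054 sabins.
Shortfall: 151.054 − 102.577 = 48.5 sabins.

48.5 sabins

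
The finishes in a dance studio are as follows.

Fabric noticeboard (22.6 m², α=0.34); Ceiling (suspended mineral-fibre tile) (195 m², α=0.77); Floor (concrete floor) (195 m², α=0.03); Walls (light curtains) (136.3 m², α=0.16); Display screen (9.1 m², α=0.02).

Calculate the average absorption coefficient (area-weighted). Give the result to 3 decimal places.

S = Σ Sᵢ = 22.6 + 195 + 195 + 136.3 + 9.1 = 558.0 m².
A = 22.6·0.34 + 195·0.77 + 195·0.03 + 136.3·0.16 + 9.1·0.02 = 185.674 sabins.
ᾱ = A/S = 0.333.

0.333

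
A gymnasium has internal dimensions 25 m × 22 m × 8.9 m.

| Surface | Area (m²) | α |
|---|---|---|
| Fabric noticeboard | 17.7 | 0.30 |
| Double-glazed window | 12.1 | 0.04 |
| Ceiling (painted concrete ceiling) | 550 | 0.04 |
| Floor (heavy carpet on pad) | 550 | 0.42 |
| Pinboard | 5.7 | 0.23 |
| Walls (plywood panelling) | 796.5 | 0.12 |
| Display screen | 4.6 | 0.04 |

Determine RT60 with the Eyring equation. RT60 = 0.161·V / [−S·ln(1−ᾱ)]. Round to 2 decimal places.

2.00 s

S = Σ Sᵢ = 1936.6 m².
Absorption A = 17.7·0.30 + 12.1·0.04 + 550·0.04 + 550·0.42 + 5.7·0.23 + 796.5·0.12 + 4.6·0.04 = 355.869 sabins.
ᾱ = 355.869 / 1936.6 = 0.1838.
Eyring denominator: −S ln(1−ᾱ) = 393.315.
V = 25 × 22 × 8.9 = 4895 m³.
RT60 = 0.161 × 4895 / 393.315 = 2.00 s.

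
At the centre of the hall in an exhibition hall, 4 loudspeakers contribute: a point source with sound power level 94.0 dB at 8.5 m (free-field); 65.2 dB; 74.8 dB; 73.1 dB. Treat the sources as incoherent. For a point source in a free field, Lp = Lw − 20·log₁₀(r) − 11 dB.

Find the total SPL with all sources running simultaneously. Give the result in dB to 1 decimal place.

Source at 8.5 m: Lp = 94.0 − 20·log₁₀(8.5) − 11 = 64.4 dB.
Converting to relative power and adding: 10^(64.4/10) + 10^(65.2/10) + 10^(74.8/10) + 10^(73.1/10) = 5.668e+07.
Back to dB: 10·log₁₀ Σ = 77.5 dB.

77.5 dB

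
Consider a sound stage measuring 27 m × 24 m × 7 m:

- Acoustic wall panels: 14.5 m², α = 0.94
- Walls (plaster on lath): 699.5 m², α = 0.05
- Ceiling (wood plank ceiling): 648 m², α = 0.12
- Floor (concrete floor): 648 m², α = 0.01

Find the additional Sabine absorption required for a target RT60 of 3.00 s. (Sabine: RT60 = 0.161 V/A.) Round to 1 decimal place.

110.6 sabins

A₁ = Σ Sᵢαᵢ = 14.5×0.94 + 699.5×0.05 + 648×0.12 + 648×0.01 = 132.845 sabins.
For T = 3.00 s, need A₂ = 0.161·V/T = 0.161·4536/3.00 = 243.432 sabins.
Shortfall: 243.432 − 132.845 = 110.6 sabins.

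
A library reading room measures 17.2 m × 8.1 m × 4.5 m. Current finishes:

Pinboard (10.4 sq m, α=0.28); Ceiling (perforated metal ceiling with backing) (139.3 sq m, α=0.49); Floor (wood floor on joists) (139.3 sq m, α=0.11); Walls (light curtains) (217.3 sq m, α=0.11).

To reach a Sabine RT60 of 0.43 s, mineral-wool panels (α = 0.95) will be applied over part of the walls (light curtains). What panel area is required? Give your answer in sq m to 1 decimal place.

Equivalent absorption area: A₁ = 10.4*0.28 + 139.3*0.49 + 139.3*0.11 + 217.3*0.11 = 110.395 sq m.
V = 626.94 m³. Target absorption A₂ = 0.161 × 626.94 / 0.43 = 234.738 sabins.
Absorption to add: 234.738 − 110.395 = 124.343 sabins.
Each sq m of panel replacing the walls (light curtains) adds (0.95 − 0.11) = 0.84 sabins.
Panel area = 124.343 / 0.84 = 148.0 sq m.

148.0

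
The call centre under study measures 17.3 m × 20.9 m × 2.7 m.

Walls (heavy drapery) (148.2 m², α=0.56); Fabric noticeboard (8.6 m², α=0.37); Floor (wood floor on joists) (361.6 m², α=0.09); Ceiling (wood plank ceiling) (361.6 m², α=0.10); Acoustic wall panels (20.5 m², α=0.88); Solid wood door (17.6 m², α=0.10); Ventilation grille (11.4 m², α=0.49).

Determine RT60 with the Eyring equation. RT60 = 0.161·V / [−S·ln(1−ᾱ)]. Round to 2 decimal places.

0.78 s

Total surface area S = 148.2 + 8.6 + 361.6 + 361.6 + 20.5 + 17.6 + 11.4 = 929.5 m².
Absorption A = 148.2×0.56 + 8.6×0.37 + 361.6×0.09 + 361.6×0.10 + 20.5×0.88 + 17.6×0.10 + 11.4×0.49 = 180.264 sabins.
Mean coefficient ᾱ = A/S = 0.1939.
Eyring denominator: −S ln(1−ᾱ) = 200.351.
V = 17.3 × 20.9 × 2.7 = 976.239 m³.
RT60 = 0.161 × 976.239 / 200.351 = 0.78 s.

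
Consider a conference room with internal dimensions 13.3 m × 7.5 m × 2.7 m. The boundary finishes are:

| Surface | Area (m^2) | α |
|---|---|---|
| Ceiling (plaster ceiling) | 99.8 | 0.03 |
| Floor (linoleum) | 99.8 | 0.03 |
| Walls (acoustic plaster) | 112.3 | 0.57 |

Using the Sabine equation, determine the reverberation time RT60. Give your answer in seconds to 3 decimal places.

0.619 s

Total absorption A = 99.8×0.03 + 99.8×0.03 + 112.3×0.57
  = 2.994 + 2.994 + 64.011 = 69.999 m^2 sabins.
Volume V = 13.3 × 7.5 × 2.7 = 269.325 m³.
T = 0.161 V/A = 0.161·269.325/69.999 = 0.619 s.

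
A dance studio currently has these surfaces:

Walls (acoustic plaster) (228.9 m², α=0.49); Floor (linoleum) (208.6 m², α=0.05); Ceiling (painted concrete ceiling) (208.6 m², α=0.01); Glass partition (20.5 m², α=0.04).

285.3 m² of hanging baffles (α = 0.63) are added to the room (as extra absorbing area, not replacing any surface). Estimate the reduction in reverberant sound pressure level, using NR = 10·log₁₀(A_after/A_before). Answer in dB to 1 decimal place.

Summing Sᵢαᵢ: 112.161 + 10.430 + 2.086 + 0.820 → A_before = 125.497 sabins.
Treatment contributes 285.3·0.63 = 179.739 sabins.
A_after = 125.497 + 179.739 = 305.236 sabins.
NR = 10·log₁₀(305.236/125.497) = 3.9 dB.

3.9 dB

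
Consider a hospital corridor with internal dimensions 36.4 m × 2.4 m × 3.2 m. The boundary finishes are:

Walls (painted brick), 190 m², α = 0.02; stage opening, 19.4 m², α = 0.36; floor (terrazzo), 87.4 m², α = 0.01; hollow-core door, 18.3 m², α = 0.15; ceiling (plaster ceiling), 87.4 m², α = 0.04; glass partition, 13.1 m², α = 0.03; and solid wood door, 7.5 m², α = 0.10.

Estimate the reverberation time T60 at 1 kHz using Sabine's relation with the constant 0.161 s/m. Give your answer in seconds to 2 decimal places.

2.36 seconds

Summing Sᵢαᵢ: 3.800 + 6.984 + 0.874 + 2.745 + 3.496 + 0.393 + 0.750 → A = 19.042 sabins.
V = 36.4·2.4·3.2 = 279.552 m³.
RT60 = 0.161 · V / A = 0.161 × 279.552 / 19.042 = 2.36 s.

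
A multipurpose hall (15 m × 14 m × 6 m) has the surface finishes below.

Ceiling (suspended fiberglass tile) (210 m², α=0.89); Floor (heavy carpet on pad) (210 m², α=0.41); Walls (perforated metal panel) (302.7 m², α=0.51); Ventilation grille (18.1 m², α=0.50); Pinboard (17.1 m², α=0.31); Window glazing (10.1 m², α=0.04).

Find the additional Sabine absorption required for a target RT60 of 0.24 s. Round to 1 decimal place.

403.1 sabins

Equivalent absorption area: A₁ = 210*0.89 + 210*0.41 + 302.7*0.51 + 18.1*0.50 + 17.1*0.31 + 10.1*0.04 = 442.132 m².
For T = 0.24 s, need A₂ = 0.161·V/T = 0.161·1260/0.24 = 845.250 sabins.
Shortfall: 845.250 − 442.132 = 403.1 sabins.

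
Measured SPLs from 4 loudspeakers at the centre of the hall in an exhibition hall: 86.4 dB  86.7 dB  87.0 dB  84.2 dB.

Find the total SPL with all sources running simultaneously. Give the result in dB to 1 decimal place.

Sum in the linear (power) domain: Σ 10^(Lᵢ/10) = 10^(86.4/10) + 10^(86.7/10) + 10^(87.0/10) + 10^(84.2/10) = 1.668e+09.
Back to dB: 10·log₁₀ Σ = 92.2 dB.

92.2 dB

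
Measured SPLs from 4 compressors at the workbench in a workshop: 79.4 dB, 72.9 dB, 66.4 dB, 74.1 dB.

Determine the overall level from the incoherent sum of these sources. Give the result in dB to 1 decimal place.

81.4 dB

Converting to relative power and adding: 10^(79.4/10) + 10^(72.9/10) + 10^(66.4/10) + 10^(74.1/10) = 1.367e+08.
Combined level = 10 log₁₀(1.367e+08) = 81.4 dB.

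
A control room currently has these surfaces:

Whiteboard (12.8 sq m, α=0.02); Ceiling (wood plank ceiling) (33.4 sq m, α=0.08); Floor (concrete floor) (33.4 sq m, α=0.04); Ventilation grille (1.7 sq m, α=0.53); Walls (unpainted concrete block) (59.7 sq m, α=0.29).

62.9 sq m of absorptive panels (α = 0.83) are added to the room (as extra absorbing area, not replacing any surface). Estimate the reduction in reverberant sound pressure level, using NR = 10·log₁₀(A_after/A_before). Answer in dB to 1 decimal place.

Total absorption A_before = 12.8×0.02 + 33.4×0.08 + 33.4×0.04 + 1.7×0.53 + 59.7×0.29
  = 0.256 + 2.672 + 1.336 + 0.901 + 17.313 = 22.478 sq m sabins.
Added absorption = 62.9 × 0.83 = 52.207 sabins.
A_after = 22.478 + 52.207 = 74.685 sabins.
NR = 10·log₁₀(74.685/22.478) = 5.2 dB.

5.2 dB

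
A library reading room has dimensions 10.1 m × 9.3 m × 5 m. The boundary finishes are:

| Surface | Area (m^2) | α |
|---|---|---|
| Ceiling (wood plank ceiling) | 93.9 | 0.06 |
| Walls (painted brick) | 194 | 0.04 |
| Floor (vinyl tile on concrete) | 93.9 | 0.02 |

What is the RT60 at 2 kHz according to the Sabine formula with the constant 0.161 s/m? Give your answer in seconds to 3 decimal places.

Summing Sᵢαᵢ: 5.634 + 7.760 + 1.878 → A = 15.272 sabins.
V = 10.1·9.3·5 = 469.65 m³.
T = 0.161 V/A = 0.161·469.65/15.272 = 4.951 s.

4.951 sec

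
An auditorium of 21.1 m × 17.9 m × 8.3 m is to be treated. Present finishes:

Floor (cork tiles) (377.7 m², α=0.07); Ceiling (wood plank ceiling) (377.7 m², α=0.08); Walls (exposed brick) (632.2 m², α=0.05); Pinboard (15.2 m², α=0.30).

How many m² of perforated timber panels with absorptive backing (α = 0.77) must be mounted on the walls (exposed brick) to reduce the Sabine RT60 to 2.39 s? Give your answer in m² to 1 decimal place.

164.4

A₁ = Σ Sᵢαᵢ = 377.7×0.07 + 377.7×0.08 + 632.2×0.05 + 15.2×0.30 = 92.825 sabins.
V = 3134.827 m³. Target absorption A₂ = 0.161 × 3134.827 / 2.39 = 211.175 sabins.
Absorption to add: 211.175 − 92.825 = 118.350 sabins.
Net gain per m²: Δα = 0.77 − 0.05 = 0.72.
Panel area = 118.350 / 0.72 = 164.4 m².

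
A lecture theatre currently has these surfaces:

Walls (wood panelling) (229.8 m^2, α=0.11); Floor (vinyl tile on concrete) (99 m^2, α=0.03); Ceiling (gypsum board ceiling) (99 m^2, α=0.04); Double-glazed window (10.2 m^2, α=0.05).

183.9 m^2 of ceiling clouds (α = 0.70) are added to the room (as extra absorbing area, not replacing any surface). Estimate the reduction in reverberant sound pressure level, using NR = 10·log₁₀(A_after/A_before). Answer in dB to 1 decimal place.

6.9 dB

A_before = Σ Sᵢαᵢ = 229.8×0.11 + 99×0.03 + 99×0.04 + 10.2×0.05 = 32.718 sabins.
Treatment contributes 183.9·0.70 = 128.730 sabins.
New total A_after = 161.448 sabins.
NR = 10·log₁₀(161.448/32.718) = 6.9 dB.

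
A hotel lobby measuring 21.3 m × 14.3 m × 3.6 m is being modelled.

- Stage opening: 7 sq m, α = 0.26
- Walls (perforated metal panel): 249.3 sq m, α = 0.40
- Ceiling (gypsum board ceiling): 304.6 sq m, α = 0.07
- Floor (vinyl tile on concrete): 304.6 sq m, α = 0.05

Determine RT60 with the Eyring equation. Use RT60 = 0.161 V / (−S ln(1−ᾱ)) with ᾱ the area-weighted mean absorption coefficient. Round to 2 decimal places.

1.17 seconds

Total surface area S = 7 + 249.3 + 304.6 + 304.6 = 865.5 sq m.
Absorption A = 7·0.26 + 249.3·0.40 + 304.6·0.07 + 304.6·0.05 = 138.092 sabins.
Mean coefficient ᾱ = A/S = 0.1596.
−S·ln(1−ᾱ) = −865.5 × ln(1 − 0.1596) = 150.491.
V = 21.3 × 14.3 × 3.6 = 1096.524 m³.
T = 0.161·V/[−S·ln(1−ᾱ)] = 0.161·1096.524/150.491 = 1.17 s.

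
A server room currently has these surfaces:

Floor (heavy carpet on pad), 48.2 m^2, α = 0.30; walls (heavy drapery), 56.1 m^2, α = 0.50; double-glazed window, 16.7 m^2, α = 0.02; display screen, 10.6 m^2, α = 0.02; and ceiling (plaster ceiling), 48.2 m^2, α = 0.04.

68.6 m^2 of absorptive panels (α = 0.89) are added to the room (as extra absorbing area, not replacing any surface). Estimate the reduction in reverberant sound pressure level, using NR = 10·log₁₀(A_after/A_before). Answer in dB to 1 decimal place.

3.7 dB

Equivalent absorption area: A_before = 48.2*0.30 + 56.1*0.50 + 16.7*0.02 + 10.6*0.02 + 48.2*0.04 = 44.984 m^2.
Added absorption = 68.6 × 0.89 = 61.054 sabins.
New total A_after = 106.038 sabins.
Reduction = 10 log₁₀(A_after/A_before) = 10 log₁₀(2.3572) = 3.7 dB.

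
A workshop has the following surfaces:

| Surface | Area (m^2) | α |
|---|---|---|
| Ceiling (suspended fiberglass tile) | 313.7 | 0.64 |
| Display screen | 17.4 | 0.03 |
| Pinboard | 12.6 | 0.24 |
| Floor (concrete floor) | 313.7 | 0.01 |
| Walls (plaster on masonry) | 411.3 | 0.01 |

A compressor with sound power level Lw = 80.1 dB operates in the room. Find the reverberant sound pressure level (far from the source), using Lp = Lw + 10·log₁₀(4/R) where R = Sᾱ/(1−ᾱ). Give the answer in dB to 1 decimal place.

61.9 dB

A = 211.564 sabins; S = 1068.7 m^2.
ᾱ = 211.564/1068.7 = 0.1980; R = Sᾱ/(1−ᾱ) = 211.564/(1−0.1980) = 263.796 m^2.
Lp = Lw + 10 log₁₀(4/R) = 80.1 -18.19 = 61.9 dB.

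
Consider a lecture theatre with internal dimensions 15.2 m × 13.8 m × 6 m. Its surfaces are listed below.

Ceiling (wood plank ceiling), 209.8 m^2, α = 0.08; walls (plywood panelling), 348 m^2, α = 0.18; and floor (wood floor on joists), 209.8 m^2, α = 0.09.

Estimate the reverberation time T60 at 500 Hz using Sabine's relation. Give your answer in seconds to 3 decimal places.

2.061 s

Summing Sᵢαᵢ: 16.784 + 62.640 + 18.882 → A = 98.306 sabins.
Room volume: 1258.56 m³.
RT60 = 0.161 · V / A = 0.161 × 1258.56 / 98.306 = 2.061 s.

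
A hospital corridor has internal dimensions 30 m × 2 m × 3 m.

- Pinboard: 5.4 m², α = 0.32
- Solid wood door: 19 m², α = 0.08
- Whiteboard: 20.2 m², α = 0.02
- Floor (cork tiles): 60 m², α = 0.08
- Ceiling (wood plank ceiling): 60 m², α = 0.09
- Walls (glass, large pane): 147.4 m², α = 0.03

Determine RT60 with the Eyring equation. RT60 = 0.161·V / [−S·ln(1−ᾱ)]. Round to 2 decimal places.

1.54 s

S = Σ Sᵢ = 312.0 m².
Absorption A = 5.4×0.32 + 19×0.08 + 20.2×0.02 + 60×0.08 + 60×0.09 + 147.4×0.03 = 18.274 sabins.
Mean coefficient ᾱ = A/S = 0.0586.
−S·ln(1−ᾱ) = −312.0 × ln(1 − 0.0586) = 18.841.
V = 30 × 2 × 3 = 180 m³.
RT60 = 0.161 × 180 / 18.841 = 1.54 s.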